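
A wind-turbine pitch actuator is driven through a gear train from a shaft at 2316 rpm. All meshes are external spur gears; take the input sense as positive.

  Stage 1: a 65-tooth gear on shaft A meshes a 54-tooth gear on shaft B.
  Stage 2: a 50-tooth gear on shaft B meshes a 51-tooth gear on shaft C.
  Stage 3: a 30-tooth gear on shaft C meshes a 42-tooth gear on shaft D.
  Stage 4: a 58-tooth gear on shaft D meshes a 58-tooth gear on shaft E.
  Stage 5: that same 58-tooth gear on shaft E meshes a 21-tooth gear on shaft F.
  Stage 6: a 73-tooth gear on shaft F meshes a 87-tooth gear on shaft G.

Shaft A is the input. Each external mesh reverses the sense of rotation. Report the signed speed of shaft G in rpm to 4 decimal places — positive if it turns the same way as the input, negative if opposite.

Stage 1 [65T→54T]: ω = 2316.0000×65/54 = 2787.7778 rpm, dir flips to −; running = −2787.7778
Stage 2 [50T→51T]: ω = 2787.7778×50/51 = 2733.1155 rpm, dir flips to +; running = +2733.1155
Stage 3 [30T→42T]: ω = 2733.1155×30/42 = 1952.2253 rpm, dir flips to −; running = −1952.2253
Stage 4 [58T→58T]: ω = 1952.2253×58/58 = 1952.2253 rpm, dir flips to +; running = +1952.2253
Stage 5 [58T→21T]: ω = 1952.2253×58/21 = 5391.8604 rpm, dir flips to −; running = −5391.8604
Stage 6 [73T→87T]: ω = 5391.8604×73/87 = 4524.2047 rpm, dir flips to +; running = +4524.2047

+4524.2047 rpm (same as input, |ω| = 4524.2047 rpm)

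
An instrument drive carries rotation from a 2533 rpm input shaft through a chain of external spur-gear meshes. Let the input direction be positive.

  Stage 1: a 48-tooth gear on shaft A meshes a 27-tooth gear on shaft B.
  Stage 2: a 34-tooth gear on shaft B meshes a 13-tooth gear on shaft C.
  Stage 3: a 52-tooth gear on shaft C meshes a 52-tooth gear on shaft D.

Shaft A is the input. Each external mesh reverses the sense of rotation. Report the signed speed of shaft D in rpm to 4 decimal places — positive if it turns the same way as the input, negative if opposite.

-11777.3675 rpm (opposite to input, |ω| = 11777.3675 rpm)

Stage 1 [48T→27T]: ω = 2533.0000×48/27 = 4503.1111 rpm, dir flips to −; running = −4503.1111
Stage 2 [34T→13T]: ω = 4503.1111×34/13 = 11777.3675 rpm, dir flips to +; running = +11777.3675
Stage 3 [52T→52T]: ω = 11777.3675×52/52 = 11777.3675 rpm, dir flips to −; running = −11777.3675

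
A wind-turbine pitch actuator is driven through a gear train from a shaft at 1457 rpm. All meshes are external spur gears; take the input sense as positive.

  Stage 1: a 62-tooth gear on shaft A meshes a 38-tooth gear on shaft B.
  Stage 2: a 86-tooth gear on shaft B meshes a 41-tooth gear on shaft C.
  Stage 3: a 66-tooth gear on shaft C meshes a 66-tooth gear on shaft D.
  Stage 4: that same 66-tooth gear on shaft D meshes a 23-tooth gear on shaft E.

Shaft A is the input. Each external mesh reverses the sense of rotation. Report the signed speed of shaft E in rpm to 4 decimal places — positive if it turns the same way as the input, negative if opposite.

+14308.6394 rpm (same as input, |ω| = 14308.6394 rpm)

Stage 1 [62T→38T]: ω = 1457.0000×62/38 = 2377.2105 rpm, dir flips to −; running = −2377.2105
Stage 2 [86T→41T]: ω = 2377.2105×86/41 = 4986.3440 rpm, dir flips to +; running = +4986.3440
Stage 3 [66T→66T]: ω = 4986.3440×66/66 = 4986.3440 rpm, dir flips to −; running = −4986.3440
Stage 4 [66T→23T]: ω = 4986.3440×66/23 = 14308.6394 rpm, dir flips to +; running = +14308.6394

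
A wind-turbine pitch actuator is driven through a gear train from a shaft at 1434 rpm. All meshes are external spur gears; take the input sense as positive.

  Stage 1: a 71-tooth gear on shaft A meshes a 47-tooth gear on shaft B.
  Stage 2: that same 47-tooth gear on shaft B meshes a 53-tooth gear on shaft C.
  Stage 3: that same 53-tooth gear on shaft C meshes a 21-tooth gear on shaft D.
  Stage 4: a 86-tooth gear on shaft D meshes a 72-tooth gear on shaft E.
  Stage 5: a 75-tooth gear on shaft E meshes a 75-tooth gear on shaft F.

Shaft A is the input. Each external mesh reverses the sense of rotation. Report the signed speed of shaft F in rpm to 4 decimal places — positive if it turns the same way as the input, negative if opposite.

Stage 1 [71T→47T]: ω = 1434.0000×71/47 = 2166.2553 rpm, dir flips to −; running = −2166.2553
Stage 2 [47T→53T]: ω = 2166.2553×47/53 = 1921.0189 rpm, dir flips to +; running = +1921.0189
Stage 3 [53T→21T]: ω = 1921.0189×53/21 = 4848.2857 rpm, dir flips to −; running = −4848.2857
Stage 4 [86T→72T]: ω = 4848.2857×86/72 = 5791.0079 rpm, dir flips to +; running = +5791.0079
Stage 5 [75T→75T]: ω = 5791.0079×75/75 = 5791.0079 rpm, dir flips to −; running = −5791.0079

-5791.0079 rpm (opposite to input, |ω| = 5791.0079 rpm)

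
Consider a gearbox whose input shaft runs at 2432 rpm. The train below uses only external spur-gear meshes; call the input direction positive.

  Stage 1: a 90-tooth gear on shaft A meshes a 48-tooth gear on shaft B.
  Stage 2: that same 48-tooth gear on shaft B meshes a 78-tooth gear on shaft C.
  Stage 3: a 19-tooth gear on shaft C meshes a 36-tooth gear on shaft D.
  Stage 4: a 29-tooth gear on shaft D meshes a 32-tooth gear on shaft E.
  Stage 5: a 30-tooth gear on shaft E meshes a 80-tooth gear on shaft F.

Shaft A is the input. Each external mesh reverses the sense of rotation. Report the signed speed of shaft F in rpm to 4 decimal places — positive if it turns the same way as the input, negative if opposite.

Stage 1 [90T→48T]: ω = 2432.0000×90/48 = 4560.0000 rpm, dir flips to −; running = −4560.0000
Stage 2 [48T→78T]: ω = 4560.0000×48/78 = 2806.1538 rpm, dir flips to +; running = +2806.1538
Stage 3 [19T→36T]: ω = 2806.1538×19/36 = 1481.0256 rpm, dir flips to −; running = −1481.0256
Stage 4 [29T→32T]: ω = 1481.0256×29/32 = 1342.1795 rpm, dir flips to +; running = +1342.1795
Stage 5 [30T→80T]: ω = 1342.1795×30/80 = 503.3173 rpm, dir flips to −; running = −503.3173

-503.3173 rpm (opposite to input, |ω| = 503.3173 rpm)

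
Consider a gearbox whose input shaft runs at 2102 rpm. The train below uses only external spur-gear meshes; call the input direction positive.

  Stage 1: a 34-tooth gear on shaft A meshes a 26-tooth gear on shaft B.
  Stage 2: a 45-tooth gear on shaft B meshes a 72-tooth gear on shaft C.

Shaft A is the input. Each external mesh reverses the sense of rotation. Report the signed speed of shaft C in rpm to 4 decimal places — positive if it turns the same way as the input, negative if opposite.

Stage 1 [34T→26T]: ω = 2102.0000×34/26 = 2748.7692 rpm, dir flips to −; running = −2748.7692
Stage 2 [45T→72T]: ω = 2748.7692×45/72 = 1717.9808 rpm, dir flips to +; running = +1717.9808

+1717.9808 rpm (same as input, |ω| = 1717.9808 rpm)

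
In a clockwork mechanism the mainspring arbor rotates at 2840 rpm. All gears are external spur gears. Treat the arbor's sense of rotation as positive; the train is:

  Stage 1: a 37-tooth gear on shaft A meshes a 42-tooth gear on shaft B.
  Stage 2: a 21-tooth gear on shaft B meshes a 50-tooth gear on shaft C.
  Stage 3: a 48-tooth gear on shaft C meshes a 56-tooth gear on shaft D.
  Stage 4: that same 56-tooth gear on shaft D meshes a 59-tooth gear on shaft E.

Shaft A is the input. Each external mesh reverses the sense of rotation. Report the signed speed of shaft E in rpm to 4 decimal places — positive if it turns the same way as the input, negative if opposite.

+854.8881 rpm (same as input, |ω| = 854.8881 rpm)

Stage 1 [37T→42T]: ω = 2840.0000×37/42 = 2501.9048 rpm, dir flips to −; running = −2501.9048
Stage 2 [21T→50T]: ω = 2501.9048×21/50 = 1050.8000 rpm, dir flips to +; running = +1050.8000
Stage 3 [48T→56T]: ω = 1050.8000×48/56 = 900.6857 rpm, dir flips to −; running = −900.6857
Stage 4 [56T→59T]: ω = 900.6857×56/59 = 854.8881 rpm, dir flips to +; running = +854.8881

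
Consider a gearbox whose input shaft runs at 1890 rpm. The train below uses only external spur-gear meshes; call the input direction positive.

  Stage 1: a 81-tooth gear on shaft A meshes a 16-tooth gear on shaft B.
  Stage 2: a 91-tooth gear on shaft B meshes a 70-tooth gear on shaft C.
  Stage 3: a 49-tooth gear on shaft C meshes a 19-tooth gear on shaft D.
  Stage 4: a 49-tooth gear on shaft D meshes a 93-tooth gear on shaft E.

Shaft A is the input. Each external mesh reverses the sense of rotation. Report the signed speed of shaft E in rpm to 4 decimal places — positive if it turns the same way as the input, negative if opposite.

+16901.5215 rpm (same as input, |ω| = 16901.5215 rpm)

Stage 1 [81T→16T]: ω = 1890.0000×81/16 = 9568.1250 rpm, dir flips to −; running = −9568.1250
Stage 2 [91T→70T]: ω = 9568.1250×91/70 = 12438.5625 rpm, dir flips to +; running = +12438.5625
Stage 3 [49T→19T]: ω = 12438.5625×49/19 = 32078.3980 rpm, dir flips to −; running = −32078.3980
Stage 4 [49T→93T]: ω = 32078.3980×49/93 = 16901.5215 rpm, dir flips to +; running = +16901.5215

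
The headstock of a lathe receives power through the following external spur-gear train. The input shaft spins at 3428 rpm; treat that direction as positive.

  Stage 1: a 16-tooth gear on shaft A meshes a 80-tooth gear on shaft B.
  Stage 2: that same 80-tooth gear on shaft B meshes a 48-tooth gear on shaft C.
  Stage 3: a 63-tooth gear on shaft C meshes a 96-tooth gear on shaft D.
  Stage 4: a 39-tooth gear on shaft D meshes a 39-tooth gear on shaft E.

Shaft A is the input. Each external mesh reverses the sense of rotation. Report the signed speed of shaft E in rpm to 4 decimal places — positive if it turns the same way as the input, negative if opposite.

+749.8750 rpm (same as input, |ω| = 749.8750 rpm)

Stage 1 [16T→80T]: ω = 3428.0000×16/80 = 685.6000 rpm, dir flips to −; running = −685.6000
Stage 2 [80T→48T]: ω = 685.6000×80/48 = 1142.6667 rpm, dir flips to +; running = +1142.6667
Stage 3 [63T→96T]: ω = 1142.6667×63/96 = 749.8750 rpm, dir flips to −; running = −749.8750
Stage 4 [39T→39T]: ω = 749.8750×39/39 = 749.8750 rpm, dir flips to +; running = +749.8750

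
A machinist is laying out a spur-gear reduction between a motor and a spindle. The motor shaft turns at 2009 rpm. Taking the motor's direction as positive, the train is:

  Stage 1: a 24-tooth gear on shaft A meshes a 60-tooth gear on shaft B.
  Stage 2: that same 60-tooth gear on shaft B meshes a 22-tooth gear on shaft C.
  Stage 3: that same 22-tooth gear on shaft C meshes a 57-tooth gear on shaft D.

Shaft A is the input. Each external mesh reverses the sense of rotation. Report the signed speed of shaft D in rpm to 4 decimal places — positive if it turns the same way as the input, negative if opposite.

-845.8947 rpm (opposite to input, |ω| = 845.8947 rpm)

Stage 1 [24T→60T]: ω = 2009.0000×24/60 = 803.6000 rpm, dir flips to −; running = −803.6000
Stage 2 [60T→22T]: ω = 803.6000×60/22 = 2191.6364 rpm, dir flips to +; running = +2191.6364
Stage 3 [22T→57T]: ω = 2191.6364×22/57 = 845.8947 rpm, dir flips to −; running = −845.8947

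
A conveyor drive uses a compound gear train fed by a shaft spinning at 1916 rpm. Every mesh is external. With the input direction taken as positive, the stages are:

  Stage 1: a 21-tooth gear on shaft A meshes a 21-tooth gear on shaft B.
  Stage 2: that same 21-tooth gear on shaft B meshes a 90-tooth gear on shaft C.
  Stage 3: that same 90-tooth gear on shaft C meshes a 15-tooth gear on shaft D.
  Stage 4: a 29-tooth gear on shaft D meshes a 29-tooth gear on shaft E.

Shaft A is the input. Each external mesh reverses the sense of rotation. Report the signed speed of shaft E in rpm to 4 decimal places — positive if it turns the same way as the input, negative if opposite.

Stage 1 [21T→21T]: ω = 1916.0000×21/21 = 1916.0000 rpm, dir flips to −; running = −1916.0000
Stage 2 [21T→90T]: ω = 1916.0000×21/90 = 447.0667 rpm, dir flips to +; running = +447.0667
Stage 3 [90T→15T]: ω = 447.0667×90/15 = 2682.4000 rpm, dir flips to −; running = −2682.4000
Stage 4 [29T→29T]: ω = 2682.4000×29/29 = 2682.4000 rpm, dir flips to +; running = +2682.4000

+2682.4000 rpm (same as input, |ω| = 2682.4000 rpm)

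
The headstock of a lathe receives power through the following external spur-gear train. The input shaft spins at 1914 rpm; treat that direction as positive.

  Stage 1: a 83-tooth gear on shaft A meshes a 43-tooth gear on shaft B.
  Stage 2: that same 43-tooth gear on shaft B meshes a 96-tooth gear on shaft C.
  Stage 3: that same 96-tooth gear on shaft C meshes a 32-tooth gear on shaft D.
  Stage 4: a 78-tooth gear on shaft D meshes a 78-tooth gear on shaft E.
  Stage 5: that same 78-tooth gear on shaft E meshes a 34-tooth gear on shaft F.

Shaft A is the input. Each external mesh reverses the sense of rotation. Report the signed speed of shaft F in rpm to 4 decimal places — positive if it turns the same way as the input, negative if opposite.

Stage 1 [83T→43T]: ω = 1914.0000×83/43 = 3694.4651 rpm, dir flips to −; running = −3694.4651
Stage 2 [43T→96T]: ω = 3694.4651×43/96 = 1654.8125 rpm, dir flips to +; running = +1654.8125
Stage 3 [96T→32T]: ω = 1654.8125×96/32 = 4964.4375 rpm, dir flips to −; running = −4964.4375
Stage 4 [78T→78T]: ω = 4964.4375×78/78 = 4964.4375 rpm, dir flips to +; running = +4964.4375
Stage 5 [78T→34T]: ω = 4964.4375×78/34 = 11389.0037 rpm, dir flips to −; running = −11389.0037

-11389.0037 rpm (opposite to input, |ω| = 11389.0037 rpm)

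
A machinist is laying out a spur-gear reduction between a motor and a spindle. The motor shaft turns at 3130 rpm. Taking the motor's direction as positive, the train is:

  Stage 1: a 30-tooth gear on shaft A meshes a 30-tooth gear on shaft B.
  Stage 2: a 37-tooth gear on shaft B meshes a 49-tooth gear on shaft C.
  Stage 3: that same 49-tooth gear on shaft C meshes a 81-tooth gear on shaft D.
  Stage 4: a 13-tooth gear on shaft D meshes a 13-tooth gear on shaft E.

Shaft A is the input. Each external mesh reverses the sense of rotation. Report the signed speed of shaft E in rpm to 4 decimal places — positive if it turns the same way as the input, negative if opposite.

Stage 1 [30T→30T]: ω = 3130.0000×30/30 = 3130.0000 rpm, dir flips to −; running = −3130.0000
Stage 2 [37T→49T]: ω = 3130.0000×37/49 = 2363.4694 rpm, dir flips to +; running = +2363.4694
Stage 3 [49T→81T]: ω = 2363.4694×49/81 = 1429.7531 rpm, dir flips to −; running = −1429.7531
Stage 4 [13T→13T]: ω = 1429.7531×13/13 = 1429.7531 rpm, dir flips to +; running = +1429.7531

+1429.7531 rpm (same as input, |ω| = 1429.7531 rpm)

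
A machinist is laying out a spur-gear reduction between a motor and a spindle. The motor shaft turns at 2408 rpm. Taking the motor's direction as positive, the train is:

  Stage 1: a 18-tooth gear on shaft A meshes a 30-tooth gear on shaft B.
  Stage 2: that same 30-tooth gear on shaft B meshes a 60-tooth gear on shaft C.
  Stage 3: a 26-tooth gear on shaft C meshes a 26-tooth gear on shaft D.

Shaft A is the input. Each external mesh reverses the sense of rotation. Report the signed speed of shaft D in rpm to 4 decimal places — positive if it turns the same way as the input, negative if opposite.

Stage 1 [18T→30T]: ω = 2408.0000×18/30 = 1444.8000 rpm, dir flips to −; running = −1444.8000
Stage 2 [30T→60T]: ω = 1444.8000×30/60 = 722.4000 rpm, dir flips to +; running = +722.4000
Stage 3 [26T→26T]: ω = 722.4000×26/26 = 722.4000 rpm, dir flips to −; running = −722.4000

-722.4000 rpm (opposite to input, |ω| = 722.4000 rpm)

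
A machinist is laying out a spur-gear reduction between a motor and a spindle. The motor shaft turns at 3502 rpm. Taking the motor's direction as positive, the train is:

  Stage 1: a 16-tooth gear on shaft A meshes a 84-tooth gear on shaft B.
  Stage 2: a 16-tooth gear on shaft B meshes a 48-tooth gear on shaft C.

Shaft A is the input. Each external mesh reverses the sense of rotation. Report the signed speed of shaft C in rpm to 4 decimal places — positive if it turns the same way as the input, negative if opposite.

+222.3492 rpm (same as input, |ω| = 222.3492 rpm)

Stage 1 [16T→84T]: ω = 3502.0000×16/84 = 667.0476 rpm, dir flips to −; running = −667.0476
Stage 2 [16T→48T]: ω = 667.0476×16/48 = 222.3492 rpm, dir flips to +; running = +222.3492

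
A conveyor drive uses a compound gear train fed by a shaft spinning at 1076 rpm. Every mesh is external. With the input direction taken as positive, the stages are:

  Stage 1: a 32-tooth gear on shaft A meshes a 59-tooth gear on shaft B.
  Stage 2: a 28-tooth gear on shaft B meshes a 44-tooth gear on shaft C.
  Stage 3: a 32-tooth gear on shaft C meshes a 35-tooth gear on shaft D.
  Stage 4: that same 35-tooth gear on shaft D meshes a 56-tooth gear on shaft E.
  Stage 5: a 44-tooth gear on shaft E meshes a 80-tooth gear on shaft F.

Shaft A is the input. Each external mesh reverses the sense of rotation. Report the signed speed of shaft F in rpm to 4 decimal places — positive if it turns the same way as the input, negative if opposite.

Stage 1 [32T→59T]: ω = 1076.0000×32/59 = 583.5932 rpm, dir flips to −; running = −583.5932
Stage 2 [28T→44T]: ω = 583.5932×28/44 = 371.3775 rpm, dir flips to +; running = +371.3775
Stage 3 [32T→35T]: ω = 371.3775×32/35 = 339.5451 rpm, dir flips to −; running = −339.5451
Stage 4 [35T→56T]: ω = 339.5451×35/56 = 212.2157 rpm, dir flips to +; running = +212.2157
Stage 5 [44T→80T]: ω = 212.2157×44/80 = 116.7186 rpm, dir flips to −; running = −116.7186

-116.7186 rpm (opposite to input, |ω| = 116.7186 rpm)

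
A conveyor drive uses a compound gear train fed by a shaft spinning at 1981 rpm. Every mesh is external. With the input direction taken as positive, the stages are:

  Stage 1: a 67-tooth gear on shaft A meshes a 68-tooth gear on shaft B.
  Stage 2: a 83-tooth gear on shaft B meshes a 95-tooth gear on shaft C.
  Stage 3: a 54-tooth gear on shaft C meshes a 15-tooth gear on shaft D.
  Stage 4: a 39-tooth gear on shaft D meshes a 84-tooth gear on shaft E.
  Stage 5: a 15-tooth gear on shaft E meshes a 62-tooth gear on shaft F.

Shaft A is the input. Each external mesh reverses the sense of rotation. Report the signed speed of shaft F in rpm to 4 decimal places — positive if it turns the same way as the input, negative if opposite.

Stage 1 [67T→68T]: ω = 1981.0000×67/68 = 1951.8676 rpm, dir flips to −; running = −1951.8676
Stage 2 [83T→95T]: ω = 1951.8676×83/95 = 1705.3159 rpm, dir flips to +; running = +1705.3159
Stage 3 [54T→15T]: ω = 1705.3159×54/15 = 6139.1374 rpm, dir flips to −; running = −6139.1374
Stage 4 [39T→84T]: ω = 6139.1374×39/84 = 2850.3138 rpm, dir flips to +; running = +2850.3138
Stage 5 [15T→62T]: ω = 2850.3138×15/62 = 689.5920 rpm, dir flips to −; running = −689.5920

-689.5920 rpm (opposite to input, |ω| = 689.5920 rpm)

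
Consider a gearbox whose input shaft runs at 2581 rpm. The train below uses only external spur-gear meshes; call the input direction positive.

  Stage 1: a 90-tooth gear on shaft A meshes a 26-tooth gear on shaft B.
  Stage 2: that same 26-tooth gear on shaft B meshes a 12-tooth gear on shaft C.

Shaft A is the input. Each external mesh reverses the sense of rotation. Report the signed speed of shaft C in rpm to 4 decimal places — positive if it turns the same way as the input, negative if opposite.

+19357.5000 rpm (same as input, |ω| = 19357.5000 rpm)

Stage 1 [90T→26T]: ω = 2581.0000×90/26 = 8934.2308 rpm, dir flips to −; running = −8934.2308
Stage 2 [26T→12T]: ω = 8934.2308×26/12 = 19357.5000 rpm, dir flips to +; running = +19357.5000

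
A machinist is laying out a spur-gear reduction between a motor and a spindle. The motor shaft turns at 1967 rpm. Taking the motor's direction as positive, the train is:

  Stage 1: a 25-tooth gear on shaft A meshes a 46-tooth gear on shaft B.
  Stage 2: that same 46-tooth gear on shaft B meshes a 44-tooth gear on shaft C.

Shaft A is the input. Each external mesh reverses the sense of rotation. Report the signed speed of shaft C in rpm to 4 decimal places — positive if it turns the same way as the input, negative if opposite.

Stage 1 [25T→46T]: ω = 1967.0000×25/46 = 1069.0217 rpm, dir flips to −; running = −1069.0217
Stage 2 [46T→44T]: ω = 1069.0217×46/44 = 1117.6136 rpm, dir flips to +; running = +1117.6136

+1117.6136 rpm (same as input, |ω| = 1117.6136 rpm)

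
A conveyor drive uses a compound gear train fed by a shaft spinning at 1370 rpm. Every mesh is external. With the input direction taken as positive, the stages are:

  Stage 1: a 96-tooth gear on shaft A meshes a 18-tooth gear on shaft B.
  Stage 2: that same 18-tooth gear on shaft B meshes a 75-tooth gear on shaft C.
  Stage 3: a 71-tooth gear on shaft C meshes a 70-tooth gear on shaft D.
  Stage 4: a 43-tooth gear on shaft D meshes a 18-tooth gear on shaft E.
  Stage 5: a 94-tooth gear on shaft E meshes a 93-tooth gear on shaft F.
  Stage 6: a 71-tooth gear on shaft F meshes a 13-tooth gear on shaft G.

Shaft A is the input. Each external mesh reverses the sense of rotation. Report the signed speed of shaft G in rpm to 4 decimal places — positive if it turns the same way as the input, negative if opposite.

Stage 1 [96T→18T]: ω = 1370.0000×96/18 = 7306.6667 rpm, dir flips to −; running = −7306.6667
Stage 2 [18T→75T]: ω = 7306.6667×18/75 = 1753.6000 rpm, dir flips to +; running = +1753.6000
Stage 3 [71T→70T]: ω = 1753.6000×71/70 = 1778.6514 rpm, dir flips to −; running = −1778.6514
Stage 4 [43T→18T]: ω = 1778.6514×43/18 = 4249.0006 rpm, dir flips to +; running = +4249.0006
Stage 5 [94T→93T]: ω = 4249.0006×94/93 = 4294.6888 rpm, dir flips to −; running = −4294.6888
Stage 6 [71T→13T]: ω = 4294.6888×71/13 = 23455.6081 rpm, dir flips to +; running = +23455.6081

+23455.6081 rpm (same as input, |ω| = 23455.6081 rpm)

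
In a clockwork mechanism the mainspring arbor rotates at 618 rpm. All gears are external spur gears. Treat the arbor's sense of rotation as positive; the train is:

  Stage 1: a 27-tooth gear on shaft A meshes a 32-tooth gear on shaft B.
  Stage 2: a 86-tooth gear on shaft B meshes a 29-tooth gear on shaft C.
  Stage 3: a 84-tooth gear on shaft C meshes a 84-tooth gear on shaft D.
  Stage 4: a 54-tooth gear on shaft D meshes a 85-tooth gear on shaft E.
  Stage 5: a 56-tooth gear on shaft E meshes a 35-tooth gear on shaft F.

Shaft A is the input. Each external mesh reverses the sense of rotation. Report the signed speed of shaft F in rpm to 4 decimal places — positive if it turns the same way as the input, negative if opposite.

Stage 1 [27T→32T]: ω = 618.0000×27/32 = 521.4375 rpm, dir flips to −; running = −521.4375
Stage 2 [86T→29T]: ω = 521.4375×86/29 = 1546.3319 rpm, dir flips to +; running = +1546.3319
Stage 3 [84T→84T]: ω = 1546.3319×84/84 = 1546.3319 rpm, dir flips to −; running = −1546.3319
Stage 4 [54T→85T]: ω = 1546.3319×54/85 = 982.3756 rpm, dir flips to +; running = +982.3756
Stage 5 [56T→35T]: ω = 982.3756×56/35 = 1571.8009 rpm, dir flips to −; running = −1571.8009

-1571.8009 rpm (opposite to input, |ω| = 1571.8009 rpm)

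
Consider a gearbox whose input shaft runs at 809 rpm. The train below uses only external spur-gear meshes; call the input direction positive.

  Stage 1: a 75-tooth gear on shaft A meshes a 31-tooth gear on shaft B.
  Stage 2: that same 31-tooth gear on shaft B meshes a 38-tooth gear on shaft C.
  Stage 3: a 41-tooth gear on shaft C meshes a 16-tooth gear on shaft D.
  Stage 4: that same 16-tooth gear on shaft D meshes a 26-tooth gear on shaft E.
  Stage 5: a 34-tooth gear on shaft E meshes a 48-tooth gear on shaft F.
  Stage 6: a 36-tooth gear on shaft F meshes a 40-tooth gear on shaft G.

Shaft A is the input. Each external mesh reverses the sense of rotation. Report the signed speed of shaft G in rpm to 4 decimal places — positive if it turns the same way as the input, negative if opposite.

Stage 1 [75T→31T]: ω = 809.0000×75/31 = 1957.2581 rpm, dir flips to −; running = −1957.2581
Stage 2 [31T→38T]: ω = 1957.2581×31/38 = 1596.7105 rpm, dir flips to +; running = +1596.7105
Stage 3 [41T→16T]: ω = 1596.7105×41/16 = 4091.5707 rpm, dir flips to −; running = −4091.5707
Stage 4 [16T→26T]: ω = 4091.5707×16/26 = 2517.8897 rpm, dir flips to +; running = +2517.8897
Stage 5 [34T→48T]: ω = 2517.8897×34/48 = 1783.5052 rpm, dir flips to −; running = −1783.5052
Stage 6 [36T→40T]: ω = 1783.5052×36/40 = 1605.1547 rpm, dir flips to +; running = +1605.1547

+1605.1547 rpm (same as input, |ω| = 1605.1547 rpm)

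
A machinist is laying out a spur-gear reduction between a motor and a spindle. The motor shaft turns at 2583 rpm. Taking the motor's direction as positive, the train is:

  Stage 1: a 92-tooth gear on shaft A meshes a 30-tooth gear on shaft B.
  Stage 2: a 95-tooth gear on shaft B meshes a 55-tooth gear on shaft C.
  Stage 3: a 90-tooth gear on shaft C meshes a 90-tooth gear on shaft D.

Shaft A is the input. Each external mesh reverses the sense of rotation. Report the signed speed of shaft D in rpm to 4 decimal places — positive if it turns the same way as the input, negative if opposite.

-13682.0727 rpm (opposite to input, |ω| = 13682.0727 rpm)

Stage 1 [92T→30T]: ω = 2583.0000×92/30 = 7921.2000 rpm, dir flips to −; running = −7921.2000
Stage 2 [95T→55T]: ω = 7921.2000×95/55 = 13682.0727 rpm, dir flips to +; running = +13682.0727
Stage 3 [90T→90T]: ω = 13682.0727×90/90 = 13682.0727 rpm, dir flips to −; running = −13682.0727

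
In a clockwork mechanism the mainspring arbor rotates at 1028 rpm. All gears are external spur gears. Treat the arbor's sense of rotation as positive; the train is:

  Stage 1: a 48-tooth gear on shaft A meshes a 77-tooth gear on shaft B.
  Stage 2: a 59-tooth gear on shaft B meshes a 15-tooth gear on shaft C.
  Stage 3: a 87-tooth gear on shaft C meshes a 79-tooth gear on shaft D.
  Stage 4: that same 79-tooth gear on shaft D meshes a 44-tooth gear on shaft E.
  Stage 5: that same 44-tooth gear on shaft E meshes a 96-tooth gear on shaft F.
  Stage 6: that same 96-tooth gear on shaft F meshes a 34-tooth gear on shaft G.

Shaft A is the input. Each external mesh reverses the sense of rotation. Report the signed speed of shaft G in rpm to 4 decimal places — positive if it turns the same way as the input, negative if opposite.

Stage 1 [48T→77T]: ω = 1028.0000×48/77 = 640.8312 rpm, dir flips to −; running = −640.8312
Stage 2 [59T→15T]: ω = 640.8312×59/15 = 2520.6026 rpm, dir flips to +; running = +2520.6026
Stage 3 [87T→79T]: ω = 2520.6026×87/79 = 2775.8535 rpm, dir flips to −; running = −2775.8535
Stage 4 [79T→44T]: ω = 2775.8535×79/44 = 4983.9188 rpm, dir flips to +; running = +4983.9188
Stage 5 [44T→96T]: ω = 4983.9188×44/96 = 2284.2961 rpm, dir flips to −; running = −2284.2961
Stage 6 [96T→34T]: ω = 2284.2961×96/34 = 6449.7772 rpm, dir flips to +; running = +6449.7772

+6449.7772 rpm (same as input, |ω| = 6449.7772 rpm)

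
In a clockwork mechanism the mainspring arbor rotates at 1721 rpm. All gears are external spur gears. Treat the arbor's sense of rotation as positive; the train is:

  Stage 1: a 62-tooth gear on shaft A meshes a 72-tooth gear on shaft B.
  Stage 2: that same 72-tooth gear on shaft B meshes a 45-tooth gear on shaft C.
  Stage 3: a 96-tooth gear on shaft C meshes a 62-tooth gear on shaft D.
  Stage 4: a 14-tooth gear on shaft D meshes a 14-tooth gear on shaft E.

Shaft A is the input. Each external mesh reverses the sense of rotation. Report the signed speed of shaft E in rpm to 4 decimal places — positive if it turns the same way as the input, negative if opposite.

+3671.4667 rpm (same as input, |ω| = 3671.4667 rpm)

Stage 1 [62T→72T]: ω = 1721.0000×62/72 = 1481.9722 rpm, dir flips to −; running = −1481.9722
Stage 2 [72T→45T]: ω = 1481.9722×72/45 = 2371.1556 rpm, dir flips to +; running = +2371.1556
Stage 3 [96T→62T]: ω = 2371.1556×96/62 = 3671.4667 rpm, dir flips to −; running = −3671.4667
Stage 4 [14T→14T]: ω = 3671.4667×14/14 = 3671.4667 rpm, dir flips to +; running = +3671.4667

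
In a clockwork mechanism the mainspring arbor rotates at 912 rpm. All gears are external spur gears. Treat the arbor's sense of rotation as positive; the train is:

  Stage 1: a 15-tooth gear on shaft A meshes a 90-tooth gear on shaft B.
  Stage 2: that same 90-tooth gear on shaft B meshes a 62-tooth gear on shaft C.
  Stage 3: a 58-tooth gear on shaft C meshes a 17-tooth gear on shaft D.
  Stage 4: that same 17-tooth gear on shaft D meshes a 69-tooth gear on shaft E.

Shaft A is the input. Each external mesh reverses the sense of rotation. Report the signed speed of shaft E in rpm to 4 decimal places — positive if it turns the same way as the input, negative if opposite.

Stage 1 [15T→90T]: ω = 912.0000×15/90 = 152.0000 rpm, dir flips to −; running = −152.0000
Stage 2 [90T→62T]: ω = 152.0000×90/62 = 220.6452 rpm, dir flips to +; running = +220.6452
Stage 3 [58T→17T]: ω = 220.6452×58/17 = 752.7894 rpm, dir flips to −; running = −752.7894
Stage 4 [17T→69T]: ω = 752.7894×17/69 = 185.4698 rpm, dir flips to +; running = +185.4698

+185.4698 rpm (same as input, |ω| = 185.4698 rpm)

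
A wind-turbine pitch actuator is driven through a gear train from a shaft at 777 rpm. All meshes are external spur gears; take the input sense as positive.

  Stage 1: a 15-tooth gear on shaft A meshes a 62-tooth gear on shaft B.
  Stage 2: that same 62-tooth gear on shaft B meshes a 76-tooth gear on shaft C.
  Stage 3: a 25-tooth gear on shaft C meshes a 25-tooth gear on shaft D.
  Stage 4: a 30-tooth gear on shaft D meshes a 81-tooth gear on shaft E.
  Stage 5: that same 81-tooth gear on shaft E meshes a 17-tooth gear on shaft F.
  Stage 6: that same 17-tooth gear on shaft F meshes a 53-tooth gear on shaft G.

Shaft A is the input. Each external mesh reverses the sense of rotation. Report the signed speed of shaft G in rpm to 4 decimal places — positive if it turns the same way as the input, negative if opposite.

+86.8049 rpm (same as input, |ω| = 86.8049 rpm)

Stage 1 [15T→62T]: ω = 777.0000×15/62 = 187.9839 rpm, dir flips to −; running = −187.9839
Stage 2 [62T→76T]: ω = 187.9839×62/76 = 153.3553 rpm, dir flips to +; running = +153.3553
Stage 3 [25T→25T]: ω = 153.3553×25/25 = 153.3553 rpm, dir flips to −; running = −153.3553
Stage 4 [30T→81T]: ω = 153.3553×30/81 = 56.7982 rpm, dir flips to +; running = +56.7982
Stage 5 [81T→17T]: ω = 56.7982×81/17 = 270.6269 rpm, dir flips to −; running = −270.6269
Stage 6 [17T→53T]: ω = 270.6269×17/53 = 86.8049 rpm, dir flips to +; running = +86.8049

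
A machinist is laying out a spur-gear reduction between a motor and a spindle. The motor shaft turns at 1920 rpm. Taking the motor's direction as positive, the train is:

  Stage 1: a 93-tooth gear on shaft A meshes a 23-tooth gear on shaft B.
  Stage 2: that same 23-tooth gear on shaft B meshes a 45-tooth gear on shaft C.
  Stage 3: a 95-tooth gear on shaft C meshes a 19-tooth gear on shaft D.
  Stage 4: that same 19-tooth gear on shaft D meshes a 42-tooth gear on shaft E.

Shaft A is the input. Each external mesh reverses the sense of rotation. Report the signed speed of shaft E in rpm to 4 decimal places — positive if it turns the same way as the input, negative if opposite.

Stage 1 [93T→23T]: ω = 1920.0000×93/23 = 7763.4783 rpm, dir flips to −; running = −7763.4783
Stage 2 [23T→45T]: ω = 7763.4783×23/45 = 3968.0000 rpm, dir flips to +; running = +3968.0000
Stage 3 [95T→19T]: ω = 3968.0000×95/19 = 19840.0000 rpm, dir flips to −; running = −19840.0000
Stage 4 [19T→42T]: ω = 19840.0000×19/42 = 8975.2381 rpm, dir flips to +; running = +8975.2381

+8975.2381 rpm (same as input, |ω| = 8975.2381 rpm)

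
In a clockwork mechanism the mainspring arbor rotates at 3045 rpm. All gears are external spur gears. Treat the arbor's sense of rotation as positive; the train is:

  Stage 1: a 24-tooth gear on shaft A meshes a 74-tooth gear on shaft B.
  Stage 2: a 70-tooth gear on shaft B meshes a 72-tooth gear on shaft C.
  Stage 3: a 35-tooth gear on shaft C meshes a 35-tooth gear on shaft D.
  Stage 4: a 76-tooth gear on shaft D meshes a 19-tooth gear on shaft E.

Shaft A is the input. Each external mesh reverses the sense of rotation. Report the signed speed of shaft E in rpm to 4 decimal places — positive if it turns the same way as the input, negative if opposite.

Stage 1 [24T→74T]: ω = 3045.0000×24/74 = 987.5676 rpm, dir flips to −; running = −987.5676
Stage 2 [70T→72T]: ω = 987.5676×70/72 = 960.1351 rpm, dir flips to +; running = +960.1351
Stage 3 [35T→35T]: ω = 960.1351×35/35 = 960.1351 rpm, dir flips to −; running = −960.1351
Stage 4 [76T→19T]: ω = 960.1351×76/19 = 3840.5405 rpm, dir flips to +; running = +3840.5405

+3840.5405 rpm (same as input, |ω| = 3840.5405 rpm)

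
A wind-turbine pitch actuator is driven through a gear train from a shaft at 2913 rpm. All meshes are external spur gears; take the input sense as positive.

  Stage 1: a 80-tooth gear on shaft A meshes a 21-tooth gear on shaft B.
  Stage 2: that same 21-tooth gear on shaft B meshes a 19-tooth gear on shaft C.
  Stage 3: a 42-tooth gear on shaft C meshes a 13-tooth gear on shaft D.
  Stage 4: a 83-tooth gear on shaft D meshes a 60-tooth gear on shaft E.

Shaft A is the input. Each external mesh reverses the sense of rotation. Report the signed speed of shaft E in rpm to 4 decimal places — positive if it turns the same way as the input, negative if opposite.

+54816.2915 rpm (same as input, |ω| = 54816.2915 rpm)

Stage 1 [80T→21T]: ω = 2913.0000×80/21 = 11097.1429 rpm, dir flips to −; running = −11097.1429
Stage 2 [21T→19T]: ω = 11097.1429×21/19 = 12265.2632 rpm, dir flips to +; running = +12265.2632
Stage 3 [42T→13T]: ω = 12265.2632×42/13 = 39626.2348 rpm, dir flips to −; running = −39626.2348
Stage 4 [83T→60T]: ω = 39626.2348×83/60 = 54816.2915 rpm, dir flips to +; running = +54816.2915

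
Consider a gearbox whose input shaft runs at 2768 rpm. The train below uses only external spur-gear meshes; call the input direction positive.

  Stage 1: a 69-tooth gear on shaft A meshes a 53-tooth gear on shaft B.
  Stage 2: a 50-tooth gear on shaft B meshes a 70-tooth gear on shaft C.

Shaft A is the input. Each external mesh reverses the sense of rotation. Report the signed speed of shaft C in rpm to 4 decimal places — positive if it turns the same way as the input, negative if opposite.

+2574.0162 rpm (same as input, |ω| = 2574.0162 rpm)

Stage 1 [69T→53T]: ω = 2768.0000×69/53 = 3603.6226 rpm, dir flips to −; running = −3603.6226
Stage 2 [50T→70T]: ω = 3603.6226×50/70 = 2574.0162 rpm, dir flips to +; running = +2574.0162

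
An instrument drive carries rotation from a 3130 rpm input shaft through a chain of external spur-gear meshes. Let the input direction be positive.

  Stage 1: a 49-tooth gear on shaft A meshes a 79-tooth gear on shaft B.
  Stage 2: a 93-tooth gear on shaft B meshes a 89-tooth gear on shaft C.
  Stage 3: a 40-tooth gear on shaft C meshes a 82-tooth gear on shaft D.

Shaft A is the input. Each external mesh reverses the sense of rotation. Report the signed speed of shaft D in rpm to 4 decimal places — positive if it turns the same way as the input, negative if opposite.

-989.5834 rpm (opposite to input, |ω| = 989.5834 rpm)

Stage 1 [49T→79T]: ω = 3130.0000×49/79 = 1941.3924 rpm, dir flips to −; running = −1941.3924
Stage 2 [93T→89T]: ω = 1941.3924×93/89 = 2028.6460 rpm, dir flips to +; running = +2028.6460
Stage 3 [40T→82T]: ω = 2028.6460×40/82 = 989.5834 rpm, dir flips to −; running = −989.5834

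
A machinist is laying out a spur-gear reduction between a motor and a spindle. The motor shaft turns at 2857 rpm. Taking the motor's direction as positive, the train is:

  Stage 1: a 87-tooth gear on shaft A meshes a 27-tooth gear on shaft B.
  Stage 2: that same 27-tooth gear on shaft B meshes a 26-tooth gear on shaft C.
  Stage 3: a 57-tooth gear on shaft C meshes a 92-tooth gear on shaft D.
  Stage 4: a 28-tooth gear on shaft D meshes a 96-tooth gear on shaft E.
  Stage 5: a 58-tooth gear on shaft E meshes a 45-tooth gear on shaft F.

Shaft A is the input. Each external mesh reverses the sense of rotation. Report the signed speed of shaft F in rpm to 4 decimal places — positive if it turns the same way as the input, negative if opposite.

Stage 1 [87T→27T]: ω = 2857.0000×87/27 = 9205.8889 rpm, dir flips to −; running = −9205.8889
Stage 2 [27T→26T]: ω = 9205.8889×27/26 = 9559.9615 rpm, dir flips to +; running = +9559.9615
Stage 3 [57T→92T]: ω = 9559.9615×57/92 = 5923.0196 rpm, dir flips to −; running = −5923.0196
Stage 4 [28T→96T]: ω = 5923.0196×28/96 = 1727.5474 rpm, dir flips to +; running = +1727.5474
Stage 5 [58T→45T]: ω = 1727.5474×58/45 = 2226.6166 rpm, dir flips to −; running = −2226.6166

-2226.6166 rpm (opposite to input, |ω| = 2226.6166 rpm)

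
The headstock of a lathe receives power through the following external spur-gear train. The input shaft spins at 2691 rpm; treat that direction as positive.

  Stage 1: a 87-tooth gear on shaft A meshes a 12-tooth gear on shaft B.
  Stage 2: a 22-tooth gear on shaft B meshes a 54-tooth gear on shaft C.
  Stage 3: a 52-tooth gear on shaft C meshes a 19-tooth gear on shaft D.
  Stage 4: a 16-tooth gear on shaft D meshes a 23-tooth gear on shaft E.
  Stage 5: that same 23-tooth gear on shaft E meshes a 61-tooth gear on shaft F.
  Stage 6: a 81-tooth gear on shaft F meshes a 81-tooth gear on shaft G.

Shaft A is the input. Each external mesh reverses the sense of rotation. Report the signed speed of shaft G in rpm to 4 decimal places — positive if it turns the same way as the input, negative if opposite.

+5705.8522 rpm (same as input, |ω| = 5705.8522 rpm)

Stage 1 [87T→12T]: ω = 2691.0000×87/12 = 19509.7500 rpm, dir flips to −; running = −19509.7500
Stage 2 [22T→54T]: ω = 19509.7500×22/54 = 7948.4167 rpm, dir flips to +; running = +7948.4167
Stage 3 [52T→19T]: ω = 7948.4167×52/19 = 21753.5614 rpm, dir flips to −; running = −21753.5614
Stage 4 [16T→23T]: ω = 21753.5614×16/23 = 15132.9123 rpm, dir flips to +; running = +15132.9123
Stage 5 [23T→61T]: ω = 15132.9123×23/61 = 5705.8522 rpm, dir flips to −; running = −5705.8522
Stage 6 [81T→81T]: ω = 5705.8522×81/81 = 5705.8522 rpm, dir flips to +; running = +5705.8522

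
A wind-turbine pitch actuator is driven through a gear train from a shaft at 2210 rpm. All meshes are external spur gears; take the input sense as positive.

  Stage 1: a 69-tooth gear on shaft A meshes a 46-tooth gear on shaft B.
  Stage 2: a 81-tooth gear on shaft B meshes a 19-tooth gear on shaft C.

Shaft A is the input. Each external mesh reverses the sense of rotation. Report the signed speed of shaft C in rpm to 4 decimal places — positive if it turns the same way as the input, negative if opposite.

+14132.3684 rpm (same as input, |ω| = 14132.3684 rpm)

Stage 1 [69T→46T]: ω = 2210.0000×69/46 = 3315.0000 rpm, dir flips to −; running = −3315.0000
Stage 2 [81T→19T]: ω = 3315.0000×81/19 = 14132.3684 rpm, dir flips to +; running = +14132.3684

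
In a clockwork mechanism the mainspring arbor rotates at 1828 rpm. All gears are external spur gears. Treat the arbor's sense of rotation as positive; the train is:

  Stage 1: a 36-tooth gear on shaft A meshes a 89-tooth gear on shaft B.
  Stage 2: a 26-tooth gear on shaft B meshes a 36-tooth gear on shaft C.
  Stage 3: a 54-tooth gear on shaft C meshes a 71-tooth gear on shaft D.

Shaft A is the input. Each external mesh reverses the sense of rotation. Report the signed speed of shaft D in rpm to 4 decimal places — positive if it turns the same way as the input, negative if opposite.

-406.1579 rpm (opposite to input, |ω| = 406.1579 rpm)

Stage 1 [36T→89T]: ω = 1828.0000×36/89 = 739.4157 rpm, dir flips to −; running = −739.4157
Stage 2 [26T→36T]: ω = 739.4157×26/36 = 534.0225 rpm, dir flips to +; running = +534.0225
Stage 3 [54T→71T]: ω = 534.0225×54/71 = 406.1579 rpm, dir flips to −; running = −406.1579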